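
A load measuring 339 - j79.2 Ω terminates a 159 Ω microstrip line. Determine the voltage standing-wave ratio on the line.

Γ = (Z_L − Z_0)/(Z_L + Z_0) = (180 − j79.2)/(498 − j79.2)
|Γ| = 197/504 = 0.39
VSWR = (1 + |Γ|)/(1 − |Γ|) = 1.39/0.61

VSWR ≈ 2.28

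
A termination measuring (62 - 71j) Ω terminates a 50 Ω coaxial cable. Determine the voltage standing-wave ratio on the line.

Γ = (Z_L − Z_0)/(Z_L + Z_0) = (12 − j71)/(112 − j71)
|Γ| = 72/133 = 0.543
VSWR = (1 + |Γ|)/(1 − |Γ|) = 1.54/0.457

VSWR ≈ 3.38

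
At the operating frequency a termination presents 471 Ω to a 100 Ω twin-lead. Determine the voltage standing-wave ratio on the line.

VSWR ≈ 4.71

Γ = (471 − 100)/(471 + 100) = 0.65
VSWR = (1 + 0.65)/(1 − 0.65)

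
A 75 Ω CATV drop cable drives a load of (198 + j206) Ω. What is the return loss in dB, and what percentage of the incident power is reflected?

RL ≈ 3.08 dB; 49.2% of incident power reflected

Γ = (123 + j206)/(273 + j206), |Γ| = 0.702
RL = −20·log₁₀(0.702) = 3.08 dB
P_refl/P_inc = |Γ|² = 0.492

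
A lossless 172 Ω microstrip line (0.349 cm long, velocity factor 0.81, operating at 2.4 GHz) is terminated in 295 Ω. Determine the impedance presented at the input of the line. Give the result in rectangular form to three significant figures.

λ = v/f = 0.81·c / 2.4 GHz = 0.101 m
βl = 2π·l/λ = 2π × 0.0345 = 12.4°
tan(βl) = tan(12.4°) = 0.22
Z_in = Z_0·(Z_L + jZ_0·tanβl)/(Z_0 + jZ_L·tanβl)
     = 172·(295 + j37.8)/(172 + j64.9)

Z_in ≈ 271 − j64.3 Ω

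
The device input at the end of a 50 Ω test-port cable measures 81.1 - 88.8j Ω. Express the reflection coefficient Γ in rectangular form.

Γ ≈ 0.477 − j0.354

Γ = (Z_L − Z_0)/(Z_L + Z_0) = (31.1 − j88.8)/(131.1 − j88.8)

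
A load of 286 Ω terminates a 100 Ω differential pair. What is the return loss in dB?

Γ = (286 − 100)/(286 + 100) = 0.482
RL = −20·log₁₀|Γ| = −20·log₁₀(0.482)

RL ≈ 6.34 dB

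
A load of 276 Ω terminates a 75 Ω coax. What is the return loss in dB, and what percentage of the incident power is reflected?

RL ≈ 4.84 dB; 32.8% of incident power reflected

Γ = (276 − 75)/(276 + 75) = 0.573
RL = −20·log₁₀(0.573) = 4.84 dB
P_refl/P_inc = |Γ|² = 0.328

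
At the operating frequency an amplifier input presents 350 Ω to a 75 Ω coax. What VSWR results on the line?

For a purely resistive load, VSWR = R_L/Z_0 or Z_0/R_L (whichever > 1) = 350/75

VSWR ≈ 4.67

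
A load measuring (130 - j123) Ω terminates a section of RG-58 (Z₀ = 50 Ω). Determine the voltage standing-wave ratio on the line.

Γ = (Z_L − Z_0)/(Z_L + Z_0) = (80 − j123)/(180 − j123)
|Γ| = 147/218 = 0.673
VSWR = (1 + |Γ|)/(1 − |Γ|) = 1.67/0.327

VSWR ≈ 5.12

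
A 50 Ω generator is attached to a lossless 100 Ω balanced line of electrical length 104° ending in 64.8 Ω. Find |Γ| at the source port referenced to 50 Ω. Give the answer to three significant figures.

|Γ| ≈ 0.5

tan(βl) = -4.01
Z_in = Z_0·(Z_L + jZ_0·tanβl)/(Z_0 + jZ_L·tanβl) = 143 − j30 Ω
Γ_s = (Z_in − Z_s)/(Z_in + Z_s) = (92.8 − j30)/(193 − j30), |Γ_s| = 0.5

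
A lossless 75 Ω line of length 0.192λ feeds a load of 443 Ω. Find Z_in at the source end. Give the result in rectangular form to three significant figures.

βl = 2π × 0.192 = 69.1°
tan(βl) = tan(69.1°) = 2.62
Z_in = Z_0·(Z_L + jZ_0·tanβl)/(Z_0 + jZ_L·tanβl)
     = 75·(443 + j197)/(75 + j1160)

Z_in ≈ 14.5 − j27.7 Ω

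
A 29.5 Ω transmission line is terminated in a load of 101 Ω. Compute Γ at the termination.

Γ = (Z_L − Z_0)/(Z_L + Z_0) = (101 − 29.5)/(101 + 29.5) = 71.5/130.5

Γ = 0.548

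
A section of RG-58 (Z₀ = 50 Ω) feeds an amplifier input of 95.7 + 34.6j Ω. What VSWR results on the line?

Γ = (Z_L − Z_0)/(Z_L + Z_0) = (45.7 + j34.6)/(145.7 + j34.6)
|Γ| = 57.3/150 = 0.383
VSWR = (1 + |Γ|)/(1 − |Γ|) = 1.38/0.617

VSWR ≈ 2.24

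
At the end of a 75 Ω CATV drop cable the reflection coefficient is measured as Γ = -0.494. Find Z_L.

Z_L ≈ 25.4 Ω

Z_L = Z_0·(1 + Γ)/(1 − Γ) = 75·(0.506)/(1.49)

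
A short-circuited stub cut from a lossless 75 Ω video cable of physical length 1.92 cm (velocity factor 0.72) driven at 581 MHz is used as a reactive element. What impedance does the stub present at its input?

Z_in ≈ +j25.2 Ω

λ = v/f = 0.72·c / 581 MHz = 0.372 m
βl = 2π·l/λ = 2π × 0.0516 = 18.6°
tan(βl) = 0.336
For a short-circuited stub, Z_in = jZ_0·tan(βl)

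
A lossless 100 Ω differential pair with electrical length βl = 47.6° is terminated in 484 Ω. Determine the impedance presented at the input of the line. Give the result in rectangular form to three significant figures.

tan(βl) = tan(47.6°) = 1.1
Z_in = Z_0·(Z_L + jZ_0·tanβl)/(Z_0 + jZ_L·tanβl)
     = 100·(484 + j110)/(100 + j530)

Z_in ≈ 36.6 − j84.4 Ω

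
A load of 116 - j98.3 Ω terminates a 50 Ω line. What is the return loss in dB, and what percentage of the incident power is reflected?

RL ≈ 4.24 dB; 37.7% of incident power reflected

Γ = (66 − j98.3)/(166 − j98.3), |Γ| = 0.614
RL = −20·log₁₀(0.614) = 4.24 dB
P_refl/P_inc = |Γ|² = 0.377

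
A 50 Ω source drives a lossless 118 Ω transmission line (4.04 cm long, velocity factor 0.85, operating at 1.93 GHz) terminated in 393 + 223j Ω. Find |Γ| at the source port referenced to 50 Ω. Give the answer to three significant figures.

|Γ| ≈ 0.409

λ = v/f = 0.85·c / 1.93 GHz = 0.132 m
βl = 2π·l/λ = 2π × 0.306 = 110°
tan(βl) = -2.74
Z_in = Z_0·(Z_L + jZ_0·tanβl)/(Z_0 + jZ_L·tanβl) = 27.5 + j24.5 Ω
Γ_s = (Z_in − Z_s)/(Z_in + Z_s) = (-22.5 + j24.5)/(77.5 + j24.5), |Γ_s| = 0.409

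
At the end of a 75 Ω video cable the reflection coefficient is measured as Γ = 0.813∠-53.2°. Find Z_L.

Z_L ≈ 37 − j142 Ω

Z_L = Z_0·(1 + Γ)/(1 − Γ) = 75·(1.49 − j0.651)/(0.513 + j0.651)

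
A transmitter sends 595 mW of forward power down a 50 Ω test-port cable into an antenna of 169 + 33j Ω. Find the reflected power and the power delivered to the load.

P_reflected ≈ 185 mW; P_delivered ≈ 410 mW

|Γ| = |(119 + j33)/(219 + j33)| = 0.558
|Γ|² = 0.311
P_refl = |Γ|²·P_inc = 185 mW, P_del = (1 − |Γ|²)·P_inc = 410 mW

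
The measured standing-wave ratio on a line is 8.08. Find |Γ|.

|Γ| ≈ 0.78

|Γ| = (S − 1)/(S + 1) = (8.08 − 1)/(8.08 + 1) = 7.08/9.08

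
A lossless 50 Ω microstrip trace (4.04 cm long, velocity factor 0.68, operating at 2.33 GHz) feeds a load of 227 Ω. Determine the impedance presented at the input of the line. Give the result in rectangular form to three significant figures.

λ = v/f = 0.68·c / 2.33 GHz = 0.0876 m
βl = 2π·l/λ = 2π × 0.461 = 166°
tan(βl) = tan(166°) = -0.247
Z_in = Z_0·(Z_L + jZ_0·tanβl)/(Z_0 + jZ_L·tanβl)
     = 50·(227 − j12.4)/(50 − j56.1)

Z_in ≈ 107 + j107 Ω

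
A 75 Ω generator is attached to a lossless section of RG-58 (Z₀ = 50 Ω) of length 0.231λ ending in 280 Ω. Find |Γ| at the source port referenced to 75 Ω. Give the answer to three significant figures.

βl = 2π × 0.231 = 83.2°
tan(βl) = 8.34
Z_in = Z_0·(Z_L + jZ_0·tanβl)/(Z_0 + jZ_L·tanβl) = 9.05 − j5.8 Ω
Γ_s = (Z_in − Z_s)/(Z_in + Z_s) = (-65.9 − j5.8)/(84.1 − j5.8), |Γ_s| = 0.786

|Γ| ≈ 0.786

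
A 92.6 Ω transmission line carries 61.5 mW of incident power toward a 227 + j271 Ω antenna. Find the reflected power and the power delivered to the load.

|Γ| = |(134.4 + j271)/(319.6 + j271)| = 0.722
|Γ|² = 0.521
P_refl = |Γ|²·P_inc = 32.1 mW, P_del = (1 − |Γ|²)·P_inc = 29.4 mW

P_reflected ≈ 32.1 mW; P_delivered ≈ 29.4 mW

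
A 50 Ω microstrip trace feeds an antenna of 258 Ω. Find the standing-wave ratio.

VSWR ≈ 5.16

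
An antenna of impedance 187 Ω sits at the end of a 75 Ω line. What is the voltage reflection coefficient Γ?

Γ = (Z_L − Z_0)/(Z_L + Z_0) = (187 − 75)/(187 + 75) = 112/262

Γ = 0.427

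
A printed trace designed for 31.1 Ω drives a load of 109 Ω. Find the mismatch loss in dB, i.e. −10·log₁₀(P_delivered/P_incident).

Γ = (109 − 31.1)/(109 + 31.1) = 0.556
|Γ|² = 0.309, so P_del/P_inc = 1 − |Γ|² = 0.691
ML = −10·log₁₀(1 − |Γ|²)

mismatch loss ≈ 1.61 dB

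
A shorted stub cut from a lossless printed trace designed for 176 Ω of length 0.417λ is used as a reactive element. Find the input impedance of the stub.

Z_in ≈ −j101 Ω

βl = 2π × 0.417 = 150°
tan(βl) = -0.575
For a shorted stub, Z_in = jZ_0·tan(βl)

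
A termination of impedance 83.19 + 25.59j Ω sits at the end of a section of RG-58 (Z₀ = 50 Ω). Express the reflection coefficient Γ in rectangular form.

Γ ≈ 0.276 + j0.139

Γ = (Z_L − Z_0)/(Z_L + Z_0) = (33.19 + j25.59)/(133.2 + j25.59)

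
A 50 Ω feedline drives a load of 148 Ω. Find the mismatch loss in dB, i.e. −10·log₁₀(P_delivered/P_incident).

mismatch loss ≈ 1.22 dB

Γ = (148 − 50)/(148 + 50) = 0.495
|Γ|² = 0.245, so P_del/P_inc = 1 − |Γ|² = 0.755
ML = −10·log₁₀(1 − |Γ|²)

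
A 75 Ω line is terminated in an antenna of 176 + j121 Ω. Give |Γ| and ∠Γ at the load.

Γ ≈ 0.566 ∠ 24.4°

Γ = (Z_L − Z_0)/(Z_L + Z_0) = (101 + j121)/(251 + j121)
|Γ| = 158/279 = 0.566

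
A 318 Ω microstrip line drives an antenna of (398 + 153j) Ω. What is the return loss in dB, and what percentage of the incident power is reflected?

RL ≈ 12.5 dB; 5.56% of incident power reflected

Γ = (80 + j153)/(716 + j153), |Γ| = 0.236
RL = −20·log₁₀(0.236) = 12.5 dB
P_refl/P_inc = |Γ|² = 0.0556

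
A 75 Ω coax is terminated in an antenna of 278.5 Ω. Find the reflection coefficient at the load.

Γ = 0.576

Γ = (Z_L − Z_0)/(Z_L + Z_0) = (278.5 − 75)/(278.5 + 75) = 203.5/353.5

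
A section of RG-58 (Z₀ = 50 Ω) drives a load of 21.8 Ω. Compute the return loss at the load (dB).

Γ = (21.8 − 50)/(21.8 + 50) = -0.393
RL = −20·log₁₀|Γ| = −20·log₁₀(0.393)

RL ≈ 8.12 dB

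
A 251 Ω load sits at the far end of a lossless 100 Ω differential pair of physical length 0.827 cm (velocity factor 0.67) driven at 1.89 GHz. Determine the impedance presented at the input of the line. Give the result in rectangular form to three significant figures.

λ = v/f = 0.67·c / 1.89 GHz = 0.106 m
βl = 2π·l/λ = 2π × 0.0778 = 28°
tan(βl) = tan(28°) = 0.532
Z_in = Z_0·(Z_L + jZ_0·tanβl)/(Z_0 + jZ_L·tanβl)
     = 100·(251 + j53.2)/(100 + j133)

Z_in ≈ 116 − j101 Ω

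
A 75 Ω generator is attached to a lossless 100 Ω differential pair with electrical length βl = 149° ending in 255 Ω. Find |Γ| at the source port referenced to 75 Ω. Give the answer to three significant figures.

|Γ| ≈ 0.504

tan(βl) = -0.601
Z_in = Z_0·(Z_L + jZ_0·tanβl)/(Z_0 + jZ_L·tanβl) = 104 + j98.8 Ω
Γ_s = (Z_in − Z_s)/(Z_in + Z_s) = (28.7 + j98.8)/(179 + j98.8), |Γ_s| = 0.504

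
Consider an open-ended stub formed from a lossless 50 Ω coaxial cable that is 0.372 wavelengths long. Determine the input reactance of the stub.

βl = 2π × 0.372 = 134°
tan(βl) = -1.04
For an open-ended stub, Z_in = −jZ_0·cot(βl) = −jZ_0/tan(βl)

X_in ≈ 48.1 Ω (inductive)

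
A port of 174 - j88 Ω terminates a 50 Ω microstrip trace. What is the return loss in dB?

Γ = (124 − j88)/(224 − j88), |Γ| = 0.632
RL = −20·log₁₀|Γ| = −20·log₁₀(0.632)

RL ≈ 3.99 dB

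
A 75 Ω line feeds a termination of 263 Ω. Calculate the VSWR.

VSWR ≈ 3.51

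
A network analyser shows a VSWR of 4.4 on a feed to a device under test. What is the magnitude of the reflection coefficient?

|Γ| = (S − 1)/(S + 1) = (4.4 − 1)/(4.4 + 1) = 3.4/5.4

|Γ| ≈ 0.63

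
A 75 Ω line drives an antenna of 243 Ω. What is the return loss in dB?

Γ = (243 − 75)/(243 + 75) = 0.528
RL = −20·log₁₀|Γ| = −20·log₁₀(0.528)

RL ≈ 5.54 dB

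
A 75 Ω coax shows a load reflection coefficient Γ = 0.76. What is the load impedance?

Z_L = Z_0·(1 + Γ)/(1 − Γ) = 75·(1.76)/(0.24)

Z_L ≈ 550 Ω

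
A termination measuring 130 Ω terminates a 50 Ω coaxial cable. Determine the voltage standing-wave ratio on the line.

For a purely resistive load, VSWR = R_L/Z_0 or Z_0/R_L (whichever > 1) = 130/50

VSWR ≈ 2.6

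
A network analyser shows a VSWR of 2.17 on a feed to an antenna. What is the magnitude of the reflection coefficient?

|Γ| ≈ 0.369

|Γ| = (S − 1)/(S + 1) = (2.17 − 1)/(2.17 + 1) = 1.17/3.17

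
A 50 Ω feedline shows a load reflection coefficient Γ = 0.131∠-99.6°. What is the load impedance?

Z_L ≈ 46.3 − j12.2 Ω

Z_L = Z_0·(1 + Γ)/(1 − Γ) = 50·(0.978 − j0.129)/(1.02 + j0.129)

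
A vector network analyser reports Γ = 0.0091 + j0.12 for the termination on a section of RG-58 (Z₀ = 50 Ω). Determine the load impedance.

Z_L ≈ 49.5 + j12 Ω

Z_L = Z_0·(1 + Γ)/(1 − Γ) = 50·(1.01 + j0.12)/(0.991 − j0.12)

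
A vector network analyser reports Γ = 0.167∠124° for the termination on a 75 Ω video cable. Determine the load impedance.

Z_L ≈ 60 + j17.1 Ω

Z_L = Z_0·(1 + Γ)/(1 − Γ) = 75·(0.907 + j0.138)/(1.09 − j0.138)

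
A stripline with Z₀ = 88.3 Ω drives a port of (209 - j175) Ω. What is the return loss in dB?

RL ≈ 4.21 dB

Γ = (120.7 − j175)/(297.3 − j175), |Γ| = 0.616
RL = −20·log₁₀|Γ| = −20·log₁₀(0.616)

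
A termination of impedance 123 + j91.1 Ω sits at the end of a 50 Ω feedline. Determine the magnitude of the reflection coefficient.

Γ = (Z_L − Z_0)/(Z_L + Z_0) = (73 + j91.1)/(173 + j91.1)
|Γ| = 117/196

|Γ| ≈ 0.597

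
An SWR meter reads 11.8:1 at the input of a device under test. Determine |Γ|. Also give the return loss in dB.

|Γ| = (S − 1)/(S + 1) = (11.8 − 1)/(11.8 + 1) = 10.8/12.8
RL = −20·log₁₀|Γ| = −20·log₁₀(0.844)

|Γ| ≈ 0.844; return loss ≈ 1.48 dB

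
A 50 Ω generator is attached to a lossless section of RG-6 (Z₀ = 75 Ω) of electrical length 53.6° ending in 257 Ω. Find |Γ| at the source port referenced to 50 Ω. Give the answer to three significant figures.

|Γ| ≈ 0.539

tan(βl) = 1.36
Z_in = Z_0·(Z_L + jZ_0·tanβl)/(Z_0 + jZ_L·tanβl) = 32.3 − j48.3 Ω
Γ_s = (Z_in − Z_s)/(Z_in + Z_s) = (-17.7 − j48.3)/(82.3 − j48.3), |Γ_s| = 0.539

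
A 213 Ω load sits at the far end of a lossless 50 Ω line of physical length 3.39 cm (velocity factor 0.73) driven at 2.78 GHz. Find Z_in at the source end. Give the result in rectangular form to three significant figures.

Z_in ≈ 52.2 + j80.7 Ω

λ = v/f = 0.73·c / 2.78 GHz = 0.0788 m
βl = 2π·l/λ = 2π × 0.43 = 155°
tan(βl) = tan(155°) = -0.468
Z_in = Z_0·(Z_L + jZ_0·tanβl)/(Z_0 + jZ_L·tanβl)
     = 50·(213 − j23.4)/(50 − j99.7)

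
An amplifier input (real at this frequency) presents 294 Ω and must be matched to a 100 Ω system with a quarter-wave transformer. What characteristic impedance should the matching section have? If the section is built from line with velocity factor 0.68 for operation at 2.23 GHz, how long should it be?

Z_qwt = √(Z_0·R_L) = √(100 × 294) = √29400
λ = 0.68·c/f = 0.0915 m, so l = λ/4 = 0.0229 m

Z_qwt ≈ 171 Ω; length ≈ 2.29 cm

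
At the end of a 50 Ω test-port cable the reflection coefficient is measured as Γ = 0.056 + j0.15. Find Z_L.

Z_L ≈ 53.3 + j16.4 Ω

Z_L = Z_0·(1 + Γ)/(1 − Γ) = 50·(1.06 + j0.15)/(0.944 − j0.15)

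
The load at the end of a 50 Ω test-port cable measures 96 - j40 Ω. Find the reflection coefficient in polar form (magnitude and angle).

Γ = (Z_L − Z_0)/(Z_L + Z_0) = (46 − j40)/(146 − j40)
|Γ| = 61/151 = 0.403

Γ ≈ 0.403 ∠ -25.7°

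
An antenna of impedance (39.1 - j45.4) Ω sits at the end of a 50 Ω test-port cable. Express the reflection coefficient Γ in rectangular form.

Γ = (Z_L − Z_0)/(Z_L + Z_0) = (-10.9 − j45.4)/(89.1 − j45.4)

Γ ≈ 0.109 − j0.454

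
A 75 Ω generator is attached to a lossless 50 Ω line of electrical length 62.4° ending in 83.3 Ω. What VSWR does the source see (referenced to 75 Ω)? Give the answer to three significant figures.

VSWR ≈ 2.27

tan(βl) = 1.91
Z_in = Z_0·(Z_L + jZ_0·tanβl)/(Z_0 + jZ_L·tanβl) = 34.8 − j15.2 Ω
Γ_s = (Z_in − Z_s)/(Z_in + Z_s) = (-40.2 − j15.2)/(110 − j15.2), |Γ_s| = 0.388
VSWR = (1 + |Γ_s|)/(1 − |Γ_s|)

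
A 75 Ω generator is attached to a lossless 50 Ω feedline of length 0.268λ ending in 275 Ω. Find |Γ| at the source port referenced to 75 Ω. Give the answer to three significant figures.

|Γ| ≈ 0.782

βl = 2π × 0.268 = 96.5°
tan(βl) = -8.8
Z_in = Z_0·(Z_L + jZ_0·tanβl)/(Z_0 + jZ_L·tanβl) = 9.2 + j5.49 Ω
Γ_s = (Z_in − Z_s)/(Z_in + Z_s) = (-65.8 + j5.49)/(84.2 + j5.49), |Γ_s| = 0.782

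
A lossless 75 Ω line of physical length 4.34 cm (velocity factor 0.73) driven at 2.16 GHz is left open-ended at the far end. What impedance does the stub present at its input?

λ = v/f = 0.73·c / 2.16 GHz = 0.101 m
βl = 2π·l/λ = 2π × 0.428 = 154°
tan(βl) = -0.486
For an open-ended stub, Z_in = −jZ_0·cot(βl) = −jZ_0/tan(βl)

Z_in ≈ +j154 Ω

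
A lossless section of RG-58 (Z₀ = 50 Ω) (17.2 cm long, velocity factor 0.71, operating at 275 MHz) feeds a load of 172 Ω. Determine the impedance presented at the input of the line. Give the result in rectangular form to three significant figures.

Z_in ≈ 15 − j8.1 Ω

λ = v/f = 0.71·c / 275 MHz = 0.775 m
βl = 2π·l/λ = 2π × 0.222 = 79.9°
tan(βl) = tan(79.9°) = 5.64
Z_in = Z_0·(Z_L + jZ_0·tanβl)/(Z_0 + jZ_L·tanβl)
     = 50·(172 + j282)/(50 + j970)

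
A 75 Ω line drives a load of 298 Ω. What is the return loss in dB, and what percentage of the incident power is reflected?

RL ≈ 4.47 dB; 35.7% of incident power reflected

Γ = (298 − 75)/(298 + 75) = 0.598
RL = −20·log₁₀(0.598) = 4.47 dB
P_refl/P_inc = |Γ|² = 0.357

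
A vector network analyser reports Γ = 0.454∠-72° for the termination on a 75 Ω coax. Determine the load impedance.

Z_L ≈ 64.3 − j70 Ω

Z_L = Z_0·(1 + Γ)/(1 − Γ) = 75·(1.14 − j0.432)/(0.86 + j0.432)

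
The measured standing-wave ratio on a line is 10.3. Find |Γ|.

|Γ| = (S − 1)/(S + 1) = (10.3 − 1)/(10.3 + 1) = 9.3/11.3

|Γ| ≈ 0.823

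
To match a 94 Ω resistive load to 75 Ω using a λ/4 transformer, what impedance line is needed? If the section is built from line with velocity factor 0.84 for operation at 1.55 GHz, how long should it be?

Z_qwt ≈ 84 Ω; length ≈ 4.06 cm

Z_qwt = √(Z_0·R_L) = √(75 × 94) = √7050
λ = 0.84·c/f = 0.163 m, so l = λ/4 = 0.0406 m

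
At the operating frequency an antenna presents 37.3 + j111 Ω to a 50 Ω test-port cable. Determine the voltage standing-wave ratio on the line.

Γ = (Z_L − Z_0)/(Z_L + Z_0) = (-12.7 + j111)/(87.3 + j111)
|Γ| = 112/141 = 0.791
VSWR = (1 + |Γ|)/(1 − |Γ|) = 1.79/0.209

VSWR ≈ 8.58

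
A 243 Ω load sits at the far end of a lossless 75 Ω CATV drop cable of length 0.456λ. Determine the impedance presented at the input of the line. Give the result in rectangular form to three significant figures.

βl = 2π × 0.456 = 164°
tan(βl) = tan(164°) = -0.284
Z_in = Z_0·(Z_L + jZ_0·tanβl)/(Z_0 + jZ_L·tanβl)
     = 75·(243 − j21.3)/(75 − j68.9)

Z_in ≈ 142 + j110 Ω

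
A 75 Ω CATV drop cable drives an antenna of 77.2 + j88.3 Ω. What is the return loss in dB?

Γ = (2.2 + j88.3)/(152.2 + j88.3), |Γ| = 0.502
RL = −20·log₁₀|Γ| = −20·log₁₀(0.502)

RL ≈ 5.99 dB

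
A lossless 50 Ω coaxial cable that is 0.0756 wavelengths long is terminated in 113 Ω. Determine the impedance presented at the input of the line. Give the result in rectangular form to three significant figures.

Z_in ≈ 60.8 − j44.9 Ω

βl = 2π × 0.0756 = 27.2°
tan(βl) = tan(27.2°) = 0.514
Z_in = Z_0·(Z_L + jZ_0·tanβl)/(Z_0 + jZ_L·tanβl)
     = 50·(113 + j25.7)/(50 + j58.1)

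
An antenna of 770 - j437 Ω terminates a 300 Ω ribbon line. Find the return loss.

Γ = (470 − j437)/(1070 − j437), |Γ| = 0.555
RL = −20·log₁₀|Γ| = −20·log₁₀(0.555)

RL ≈ 5.11 dB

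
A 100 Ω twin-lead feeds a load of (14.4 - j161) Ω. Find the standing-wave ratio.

VSWR ≈ 25

Γ = (Z_L − Z_0)/(Z_L + Z_0) = (-85.6 − j161)/(114.4 − j161)
|Γ| = 182/198 = 0.923
VSWR = (1 + |Γ|)/(1 − |Γ|) = 1.92/0.0768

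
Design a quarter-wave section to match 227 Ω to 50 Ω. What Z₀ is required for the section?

Z_qwt ≈ 107 Ω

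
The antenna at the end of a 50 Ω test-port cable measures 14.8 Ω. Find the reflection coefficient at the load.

Γ = (Z_L − Z_0)/(Z_L + Z_0) = (14.8 − 50)/(14.8 + 50) = -35.2/64.8

Γ = -0.543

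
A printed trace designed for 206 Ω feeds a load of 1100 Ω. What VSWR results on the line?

VSWR ≈ 5.34

For a purely resistive load, VSWR = R_L/Z_0 or Z_0/R_L (whichever > 1) = 1100/206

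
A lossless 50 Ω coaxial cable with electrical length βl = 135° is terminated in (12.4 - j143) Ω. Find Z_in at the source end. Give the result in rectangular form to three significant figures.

Z_in ≈ 7.04 + j103 Ω

tan(βl) = tan(135°) = -1
Z_in = Z_0·(Z_L + jZ_0·tanβl)/(Z_0 + jZ_L·tanβl)
     = 50·(12.4 − j193)/(-93 − j12.4)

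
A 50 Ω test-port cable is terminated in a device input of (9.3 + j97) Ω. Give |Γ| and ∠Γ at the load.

Γ = (Z_L − Z_0)/(Z_L + Z_0) = (-40.7 + j97)/(59.3 + j97)
|Γ| = 105/114 = 0.925

Γ ≈ 0.925 ∠ 54.2°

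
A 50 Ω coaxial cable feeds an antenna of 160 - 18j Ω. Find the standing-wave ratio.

VSWR ≈ 3.24

Γ = (Z_L − Z_0)/(Z_L + Z_0) = (110 − j18)/(210 − j18)
|Γ| = 111/211 = 0.529
VSWR = (1 + |Γ|)/(1 − |Γ|) = 1.53/0.471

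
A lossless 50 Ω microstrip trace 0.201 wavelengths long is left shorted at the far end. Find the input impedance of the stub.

Z_in ≈ +j157 Ω

βl = 2π × 0.201 = 72.4°
tan(βl) = 3.14
For a shorted stub, Z_in = jZ_0·tan(βl)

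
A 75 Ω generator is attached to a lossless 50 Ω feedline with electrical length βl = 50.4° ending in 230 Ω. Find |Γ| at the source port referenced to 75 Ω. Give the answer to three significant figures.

tan(βl) = 1.21
Z_in = Z_0·(Z_L + jZ_0·tanβl)/(Z_0 + jZ_L·tanβl) = 17.7 − j38.2 Ω
Γ_s = (Z_in − Z_s)/(Z_in + Z_s) = (-57.3 − j38.2)/(92.7 − j38.2), |Γ_s| = 0.686

|Γ| ≈ 0.686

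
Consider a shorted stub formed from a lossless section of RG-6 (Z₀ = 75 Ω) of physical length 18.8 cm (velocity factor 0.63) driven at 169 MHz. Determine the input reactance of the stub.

λ = v/f = 0.63·c / 169 MHz = 1.12 m
βl = 2π·l/λ = 2π × 0.168 = 60.5°
tan(βl) = 1.77
For a shorted stub, Z_in = jZ_0·tan(βl)

X_in ≈ 133 Ω (inductive)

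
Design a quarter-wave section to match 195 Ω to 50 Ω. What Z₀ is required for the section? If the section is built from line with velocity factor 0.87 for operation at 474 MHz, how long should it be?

Z_qwt ≈ 98.7 Ω; length ≈ 13.8 cm

Z_qwt = √(Z_0·R_L) = √(50 × 195) = √9750
λ = 0.87·c/f = 0.551 m, so l = λ/4 = 0.138 m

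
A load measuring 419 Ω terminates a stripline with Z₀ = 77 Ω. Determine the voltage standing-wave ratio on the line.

VSWR ≈ 5.44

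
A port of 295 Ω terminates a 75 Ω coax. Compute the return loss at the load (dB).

RL ≈ 4.52 dB

Γ = (295 − 75)/(295 + 75) = 0.595
RL = −20·log₁₀|Γ| = −20·log₁₀(0.595)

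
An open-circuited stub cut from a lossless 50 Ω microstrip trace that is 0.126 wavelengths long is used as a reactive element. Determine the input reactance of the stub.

βl = 2π × 0.126 = 45.4°
tan(βl) = 1.01
For an open-circuited stub, Z_in = −jZ_0·cot(βl) = −jZ_0/tan(βl)

X_in ≈ -49.4 Ω (capacitive)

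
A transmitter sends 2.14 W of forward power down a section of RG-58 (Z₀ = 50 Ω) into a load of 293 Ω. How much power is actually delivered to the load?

P_delivered ≈ 1.07 W

Γ = (293 − 50)/(293 + 50) = 0.708
|Γ|² = 0.502
P_refl = |Γ|²·P_inc = 1.07 W, P_del = (1 − |Γ|²)·P_inc = 1.07 W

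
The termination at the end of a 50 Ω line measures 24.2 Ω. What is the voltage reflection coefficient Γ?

Γ = -0.348

Γ = (Z_L − Z_0)/(Z_L + Z_0) = (24.2 − 50)/(24.2 + 50) = -25.8/74.2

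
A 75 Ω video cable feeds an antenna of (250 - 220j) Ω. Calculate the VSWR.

Γ = (Z_L − Z_0)/(Z_L + Z_0) = (175 − j220)/(325 − j220)
|Γ| = 281/392 = 0.716
VSWR = (1 + |Γ|)/(1 − |Γ|) = 1.72/0.284

VSWR ≈ 6.05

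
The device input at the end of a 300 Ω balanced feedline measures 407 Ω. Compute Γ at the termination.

Γ = 0.151

Γ = (Z_L − Z_0)/(Z_L + Z_0) = (407 − 300)/(407 + 300) = 107/707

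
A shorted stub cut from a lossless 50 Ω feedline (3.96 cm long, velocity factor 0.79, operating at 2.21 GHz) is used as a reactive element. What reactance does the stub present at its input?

X_in ≈ -53.7 Ω (capacitive)

λ = v/f = 0.79·c / 2.21 GHz = 0.107 m
βl = 2π·l/λ = 2π × 0.369 = 133°
tan(βl) = -1.07
For a shorted stub, Z_in = jZ_0·tan(βl)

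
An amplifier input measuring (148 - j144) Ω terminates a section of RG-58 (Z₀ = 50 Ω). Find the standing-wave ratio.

VSWR ≈ 5.93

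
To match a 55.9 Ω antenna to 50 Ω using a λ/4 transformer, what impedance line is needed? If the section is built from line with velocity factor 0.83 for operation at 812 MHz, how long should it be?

Z_qwt ≈ 52.9 Ω; length ≈ 7.67 cm

Z_qwt = √(Z_0·R_L) = √(50 × 55.9) = √2795
λ = 0.83·c/f = 0.307 m, so l = λ/4 = 0.0767 m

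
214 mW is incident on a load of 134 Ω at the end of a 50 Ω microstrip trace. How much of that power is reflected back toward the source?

P_reflected ≈ 44.6 mW

Γ = (134 − 50)/(134 + 50) = 0.457
|Γ|² = 0.208
P_refl = |Γ|²·P_inc = 44.6 mW, P_del = (1 − |Γ|²)·P_inc = 169 mW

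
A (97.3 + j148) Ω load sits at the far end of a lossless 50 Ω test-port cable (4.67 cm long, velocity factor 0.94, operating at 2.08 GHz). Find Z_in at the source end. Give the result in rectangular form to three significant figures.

λ = v/f = 0.94·c / 2.08 GHz = 0.136 m
βl = 2π·l/λ = 2π × 0.344 = 124°
tan(βl) = tan(124°) = -1.48
Z_in = Z_0·(Z_L + jZ_0·tanβl)/(Z_0 + jZ_L·tanβl)
     = 50·(97.3 + j73.9)/(269 − j144)

Z_in ≈ 8.33 + j18.2 Ω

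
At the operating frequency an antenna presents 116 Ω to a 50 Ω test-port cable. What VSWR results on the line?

VSWR ≈ 2.32

Γ = (116 − 50)/(116 + 50) = 0.398
VSWR = (1 + 0.398)/(1 − 0.398)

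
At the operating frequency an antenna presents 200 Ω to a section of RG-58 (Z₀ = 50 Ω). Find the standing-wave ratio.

For a purely resistive load, VSWR = R_L/Z_0 or Z_0/R_L (whichever > 1) = 200/50

VSWR ≈ 4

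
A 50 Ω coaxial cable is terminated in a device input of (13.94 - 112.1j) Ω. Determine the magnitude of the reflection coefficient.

Γ = (Z_L − Z_0)/(Z_L + Z_0) = (-36.06 − j112.1)/(63.94 − j112.1)
|Γ| = 118/129

|Γ| ≈ 0.912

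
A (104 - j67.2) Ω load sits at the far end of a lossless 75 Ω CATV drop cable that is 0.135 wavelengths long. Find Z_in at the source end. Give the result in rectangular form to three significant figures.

βl = 2π × 0.135 = 48.6°
tan(βl) = tan(48.6°) = 1.13
Z_in = Z_0·(Z_L + jZ_0·tanβl)/(Z_0 + jZ_L·tanβl)
     = 75·(104 + j17.9)/(151 + j118)

Z_in ≈ 36.4 − j19.5 Ω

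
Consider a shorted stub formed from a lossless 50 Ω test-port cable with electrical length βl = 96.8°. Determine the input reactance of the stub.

X_in ≈ -419 Ω (capacitive)

tan(βl) = -8.39
For a shorted stub, Z_in = jZ_0·tan(βl)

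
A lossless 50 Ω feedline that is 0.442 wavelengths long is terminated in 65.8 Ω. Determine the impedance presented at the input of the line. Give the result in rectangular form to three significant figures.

βl = 2π × 0.442 = 159°
tan(βl) = tan(159°) = -0.381
Z_in = Z_0·(Z_L + jZ_0·tanβl)/(Z_0 + jZ_L·tanβl)
     = 50·(65.8 − j19.1)/(50 − j25.1)

Z_in ≈ 60.2 + j11.1 Ω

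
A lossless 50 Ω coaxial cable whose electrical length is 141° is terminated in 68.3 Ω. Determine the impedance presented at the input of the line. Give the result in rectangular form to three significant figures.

tan(βl) = tan(141°) = -0.81
Z_in = Z_0·(Z_L + jZ_0·tanβl)/(Z_0 + jZ_L·tanβl)
     = 50·(68.3 − j40.5)/(50 − j55.3)

Z_in ≈ 50.9 + j15.8 Ω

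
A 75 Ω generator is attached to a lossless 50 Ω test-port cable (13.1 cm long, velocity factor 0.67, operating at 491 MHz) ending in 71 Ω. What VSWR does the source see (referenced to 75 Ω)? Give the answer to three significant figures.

λ = v/f = 0.67·c / 491 MHz = 0.409 m
βl = 2π·l/λ = 2π × 0.32 = 115°
tan(βl) = -2.12
Z_in = Z_0·(Z_L + jZ_0·tanβl)/(Z_0 + jZ_L·tanβl) = 38.8 + j10.7 Ω
Γ_s = (Z_in − Z_s)/(Z_in + Z_s) = (-36.2 + j10.7)/(114 + j10.7), |Γ_s| = 0.331
VSWR = (1 + |Γ_s|)/(1 − |Γ_s|)

VSWR ≈ 1.99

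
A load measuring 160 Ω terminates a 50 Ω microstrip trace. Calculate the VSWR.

VSWR ≈ 3.2

Γ = (160 − 50)/(160 + 50) = 0.524
VSWR = (1 + 0.524)/(1 − 0.524)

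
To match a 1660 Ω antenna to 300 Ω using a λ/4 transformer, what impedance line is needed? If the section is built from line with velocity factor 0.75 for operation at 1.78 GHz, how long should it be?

Z_qwt ≈ 706 Ω; length ≈ 3.16 cm

Z_qwt = √(Z_0·R_L) = √(300 × 1660) = √498000
λ = 0.75·c/f = 0.126 m, so l = λ/4 = 0.0316 m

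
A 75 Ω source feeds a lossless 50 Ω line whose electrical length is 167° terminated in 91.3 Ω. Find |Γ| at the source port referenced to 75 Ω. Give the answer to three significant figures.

|Γ| ≈ 0.151

tan(βl) = -0.231
Z_in = Z_0·(Z_L + jZ_0·tanβl)/(Z_0 + jZ_L·tanβl) = 81.7 + j22.9 Ω
Γ_s = (Z_in − Z_s)/(Z_in + Z_s) = (6.65 + j22.9)/(157 + j22.9), |Γ_s| = 0.151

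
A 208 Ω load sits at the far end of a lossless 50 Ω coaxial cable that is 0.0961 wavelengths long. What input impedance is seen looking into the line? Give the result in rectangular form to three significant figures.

βl = 2π × 0.0961 = 34.6°
tan(βl) = tan(34.6°) = 0.69
Z_in = Z_0·(Z_L + jZ_0·tanβl)/(Z_0 + jZ_L·tanβl)
     = 50·(208 + j34.5)/(50 + j143)

Z_in ≈ 33.2 − j60.9 Ω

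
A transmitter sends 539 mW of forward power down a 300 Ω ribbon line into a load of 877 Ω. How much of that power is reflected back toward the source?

Γ = (877 − 300)/(877 + 300) = 0.49
|Γ|² = 0.24
P_refl = |Γ|²·P_inc = 130 mW, P_del = (1 − |Γ|²)·P_inc = 409 mW

P_reflected ≈ 130 mW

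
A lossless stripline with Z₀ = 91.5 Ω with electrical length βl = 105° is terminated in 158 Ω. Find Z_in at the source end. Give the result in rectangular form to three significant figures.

Z_in ≈ 55.5 + j15.9 Ω

tan(βl) = tan(105°) = -3.73
Z_in = Z_0·(Z_L + jZ_0·tanβl)/(Z_0 + jZ_L·tanβl)
     = 91.5·(158 − j341)/(91.5 − j590)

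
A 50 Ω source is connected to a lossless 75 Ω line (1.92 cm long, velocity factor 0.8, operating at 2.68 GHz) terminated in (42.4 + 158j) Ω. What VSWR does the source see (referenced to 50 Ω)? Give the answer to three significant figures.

VSWR ≈ 9.78

λ = v/f = 0.8·c / 2.68 GHz = 0.0896 m
βl = 2π·l/λ = 2π × 0.214 = 77.2°
tan(βl) = 4.4
Z_in = Z_0·(Z_L + jZ_0·tanβl)/(Z_0 + jZ_L·tanβl) = 11.6 − j55.6 Ω
Γ_s = (Z_in − Z_s)/(Z_in + Z_s) = (-38.4 − j55.6)/(61.6 − j55.6), |Γ_s| = 0.814
VSWR = (1 + |Γ_s|)/(1 − |Γ_s|)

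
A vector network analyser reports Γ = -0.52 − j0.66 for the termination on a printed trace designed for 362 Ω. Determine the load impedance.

Z_L = Z_0·(1 + Γ)/(1 − Γ) = 362·(0.48 − j0.66)/(1.52 + j0.66)

Z_L ≈ 38.8 − j174 Ω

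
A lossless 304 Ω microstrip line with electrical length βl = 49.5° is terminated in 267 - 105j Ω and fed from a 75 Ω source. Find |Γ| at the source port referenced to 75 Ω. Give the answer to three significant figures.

tan(βl) = 1.17
Z_in = Z_0·(Z_L + jZ_0·tanβl)/(Z_0 + jZ_L·tanβl) = 209 + j25.7 Ω
Γ_s = (Z_in − Z_s)/(Z_in + Z_s) = (134 + j25.7)/(284 + j25.7), |Γ_s| = 0.478

|Γ| ≈ 0.478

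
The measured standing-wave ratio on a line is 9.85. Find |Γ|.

|Γ| ≈ 0.816

|Γ| = (S − 1)/(S + 1) = (9.85 − 1)/(9.85 + 1) = 8.85/10.8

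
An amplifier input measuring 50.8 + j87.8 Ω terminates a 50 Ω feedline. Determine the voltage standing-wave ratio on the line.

VSWR ≈ 4.83

Γ = (Z_L − Z_0)/(Z_L + Z_0) = (0.8 + j87.8)/(100.8 + j87.8)
|Γ| = 87.8/134 = 0.657
VSWR = (1 + |Γ|)/(1 − |Γ|) = 1.66/0.343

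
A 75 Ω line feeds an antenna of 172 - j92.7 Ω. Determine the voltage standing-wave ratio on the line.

VSWR ≈ 3.07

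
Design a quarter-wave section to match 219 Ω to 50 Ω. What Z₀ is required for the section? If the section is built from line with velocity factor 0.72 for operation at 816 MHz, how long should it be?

Z_qwt = √(Z_0·R_L) = √(50 × 219) = √10950
λ = 0.72·c/f = 0.265 m, so l = λ/4 = 0.0662 m

Z_qwt ≈ 105 Ω; length ≈ 6.62 cm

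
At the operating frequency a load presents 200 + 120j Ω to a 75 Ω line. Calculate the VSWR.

Γ = (Z_L − Z_0)/(Z_L + Z_0) = (125 + j120)/(275 + j120)
|Γ| = 173/300 = 0.578
VSWR = (1 + |Γ|)/(1 − |Γ|) = 1.58/0.422

VSWR ≈ 3.73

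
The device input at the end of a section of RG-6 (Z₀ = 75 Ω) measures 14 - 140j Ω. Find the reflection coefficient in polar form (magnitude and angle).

Γ ≈ 0.921 ∠ -56°

Γ = (Z_L − Z_0)/(Z_L + Z_0) = (-61 − j140)/(89 − j140)
|Γ| = 153/166 = 0.921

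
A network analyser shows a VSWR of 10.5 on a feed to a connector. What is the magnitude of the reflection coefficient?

|Γ| ≈ 0.826

|Γ| = (S − 1)/(S + 1) = (10.5 − 1)/(10.5 + 1) = 9.5/11.5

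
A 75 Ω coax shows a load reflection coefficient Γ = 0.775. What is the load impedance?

Z_L ≈ 592 Ω

Z_L = Z_0·(1 + Γ)/(1 − Γ) = 75·(1.77)/(0.225)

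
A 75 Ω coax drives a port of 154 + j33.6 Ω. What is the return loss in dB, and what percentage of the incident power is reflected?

Γ = (79 + j33.6)/(229 + j33.6), |Γ| = 0.371
RL = −20·log₁₀(0.371) = 8.61 dB
P_refl/P_inc = |Γ|² = 0.138

RL ≈ 8.61 dB; 13.8% of incident power reflected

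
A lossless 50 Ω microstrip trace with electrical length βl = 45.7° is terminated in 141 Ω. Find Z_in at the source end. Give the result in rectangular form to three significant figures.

Z_in ≈ 30.9 − j38.1 Ω

tan(βl) = tan(45.7°) = 1.02
Z_in = Z_0·(Z_L + jZ_0·tanβl)/(Z_0 + jZ_L·tanβl)
     = 50·(141 + j51.2)/(50 + j144)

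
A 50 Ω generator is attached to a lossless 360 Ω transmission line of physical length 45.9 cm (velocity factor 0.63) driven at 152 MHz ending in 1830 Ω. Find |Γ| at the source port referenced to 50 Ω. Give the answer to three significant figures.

|Γ| ≈ 0.895

λ = v/f = 0.63·c / 152 MHz = 1.24 m
βl = 2π·l/λ = 2π × 0.369 = 133°
tan(βl) = -1.08
Z_in = Z_0·(Z_L + jZ_0·tanβl)/(Z_0 + jZ_L·tanβl) = 128 + j311 Ω
Γ_s = (Z_in − Z_s)/(Z_in + Z_s) = (77.7 + j311)/(178 + j311), |Γ_s| = 0.895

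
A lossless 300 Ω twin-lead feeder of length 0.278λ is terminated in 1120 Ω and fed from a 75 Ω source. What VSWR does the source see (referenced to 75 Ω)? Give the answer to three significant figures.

βl = 2π × 0.278 = 100°
tan(βl) = -5.63
Z_in = Z_0·(Z_L + jZ_0·tanβl)/(Z_0 + jZ_L·tanβl) = 82.7 + j49.4 Ω
Γ_s = (Z_in − Z_s)/(Z_in + Z_s) = (7.71 + j49.4)/(158 + j49.4), |Γ_s| = 0.302
VSWR = (1 + |Γ_s|)/(1 − |Γ_s|)

VSWR ≈ 1.87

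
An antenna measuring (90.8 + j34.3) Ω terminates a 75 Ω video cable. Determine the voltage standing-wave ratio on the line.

Γ = (Z_L − Z_0)/(Z_L + Z_0) = (15.8 + j34.3)/(165.8 + j34.3)
|Γ| = 37.8/169 = 0.223
VSWR = (1 + |Γ|)/(1 − |Γ|) = 1.22/0.777

VSWR ≈ 1.57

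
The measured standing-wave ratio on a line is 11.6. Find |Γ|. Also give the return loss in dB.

|Γ| ≈ 0.841; return loss ≈ 1.5 dB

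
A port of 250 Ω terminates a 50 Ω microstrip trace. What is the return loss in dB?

RL ≈ 3.52 dB

Γ = (250 − 50)/(250 + 50) = 0.667
RL = −20·log₁₀|Γ| = −20·log₁₀(0.667)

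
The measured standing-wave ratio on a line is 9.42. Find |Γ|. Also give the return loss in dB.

|Γ| ≈ 0.808; return loss ≈ 1.85 dB

|Γ| = (S − 1)/(S + 1) = (9.42 − 1)/(9.42 + 1) = 8.42/10.4
RL = −20·log₁₀|Γ| = −20·log₁₀(0.808)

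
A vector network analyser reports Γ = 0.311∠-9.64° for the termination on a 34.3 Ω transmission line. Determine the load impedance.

Z_L ≈ 64.1 − j7.39 Ω

Z_L = Z_0·(1 + Γ)/(1 − Γ) = 34.3·(1.31 − j0.0521)/(0.693 + j0.0521)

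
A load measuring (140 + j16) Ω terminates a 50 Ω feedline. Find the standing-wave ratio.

Γ = (Z_L − Z_0)/(Z_L + Z_0) = (90 + j16)/(190 + j16)
|Γ| = 91.4/191 = 0.479
VSWR = (1 + |Γ|)/(1 − |Γ|) = 1.48/0.521

VSWR ≈ 2.84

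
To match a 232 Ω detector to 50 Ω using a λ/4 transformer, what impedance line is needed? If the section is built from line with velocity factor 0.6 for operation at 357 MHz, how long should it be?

Z_qwt = √(Z_0·R_L) = √(50 × 232) = √11600
λ = 0.6·c/f = 0.504 m, so l = λ/4 = 0.126 m

Z_qwt ≈ 108 Ω; length ≈ 12.6 cm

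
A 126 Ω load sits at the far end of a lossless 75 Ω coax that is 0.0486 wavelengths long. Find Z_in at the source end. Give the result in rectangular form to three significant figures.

βl = 2π × 0.0486 = 17.5°
tan(βl) = tan(17.5°) = 0.315
Z_in = Z_0·(Z_L + jZ_0·tanβl)/(Z_0 + jZ_L·tanβl)
     = 75·(126 + j23.6)/(75 + j39.7)

Z_in ≈ 108 − j33.6 Ω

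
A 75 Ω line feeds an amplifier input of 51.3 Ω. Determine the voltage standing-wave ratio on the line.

VSWR ≈ 1.46

For a purely resistive load, VSWR = R_L/Z_0 or Z_0/R_L (whichever > 1) = 75/51.3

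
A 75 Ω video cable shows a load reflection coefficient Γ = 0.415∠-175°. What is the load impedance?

Z_L ≈ 31.1 − j2.71 Ω

Z_L = Z_0·(1 + Γ)/(1 − Γ) = 75·(0.587 − j0.0362)/(1.41 + j0.0362)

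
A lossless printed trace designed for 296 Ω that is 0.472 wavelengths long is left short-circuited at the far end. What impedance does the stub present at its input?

βl = 2π × 0.472 = 170°
tan(βl) = -0.178
For a short-circuited stub, Z_in = jZ_0·tan(βl)

Z_in ≈ −j52.6 Ω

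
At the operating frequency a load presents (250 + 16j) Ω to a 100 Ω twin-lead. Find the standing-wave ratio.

VSWR ≈ 2.51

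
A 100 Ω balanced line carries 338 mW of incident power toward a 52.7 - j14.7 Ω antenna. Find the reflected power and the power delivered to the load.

P_reflected ≈ 35.2 mW; P_delivered ≈ 303 mW

|Γ| = |(-47.3 − j14.7)/(152.7 − j14.7)| = 0.323
|Γ|² = 0.104
P_refl = |Γ|²·P_inc = 35.2 mW, P_del = (1 − |Γ|²)·P_inc = 303 mW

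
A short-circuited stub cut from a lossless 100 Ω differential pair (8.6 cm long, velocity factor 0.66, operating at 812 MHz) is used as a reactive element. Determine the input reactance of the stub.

λ = v/f = 0.66·c / 812 MHz = 0.244 m
βl = 2π·l/λ = 2π × 0.353 = 127°
tan(βl) = -1.33
For a short-circuited stub, Z_in = jZ_0·tan(βl)

X_in ≈ -133 Ω (capacitive)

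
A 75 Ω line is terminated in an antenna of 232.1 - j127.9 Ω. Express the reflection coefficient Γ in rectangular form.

Γ = (Z_L − Z_0)/(Z_L + Z_0) = (157.1 − j127.9)/(307.1 − j127.9)

Γ ≈ 0.584 − j0.173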